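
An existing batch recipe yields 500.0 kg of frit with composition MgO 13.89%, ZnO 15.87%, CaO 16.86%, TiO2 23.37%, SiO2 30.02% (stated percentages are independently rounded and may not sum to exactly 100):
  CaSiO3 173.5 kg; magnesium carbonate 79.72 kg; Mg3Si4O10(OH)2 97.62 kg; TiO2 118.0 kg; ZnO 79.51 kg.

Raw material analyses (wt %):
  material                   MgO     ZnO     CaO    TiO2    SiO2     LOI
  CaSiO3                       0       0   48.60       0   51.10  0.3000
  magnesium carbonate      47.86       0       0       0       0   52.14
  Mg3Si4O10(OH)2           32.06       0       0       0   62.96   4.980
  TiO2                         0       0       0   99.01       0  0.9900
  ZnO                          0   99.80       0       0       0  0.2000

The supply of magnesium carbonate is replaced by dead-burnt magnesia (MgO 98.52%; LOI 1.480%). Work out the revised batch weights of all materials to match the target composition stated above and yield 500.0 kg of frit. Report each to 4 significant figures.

Revised batch per 500.0 kg frit:
  CaSiO3: 173.5 kg
  dead-burnt magnesia: 38.73 kg
  Mg3Si4O10(OH)2: 97.62 kg
  TiO2: 118.0 kg
  ZnO: 79.51 kg
Total batch = 507.4 kg; LOI loss = 7.282 kg

Each numeric step carries full float precision at every stage — mid-chain values are shown, rounded to 4 significant figures, across the worked steps — every reported value is rounded exactly once; the derived quantities are rebuilt from the weighed amounts per 500.0 kg of glass in exact precision (net glass mass, LOI, the five compositions, totals, yield) as given in the question or the answer.
Per-oxide target masses for 500.0 kg frit:
  MgO: 13.89% × 500.0 = 69.45 kg
  ZnO: 15.87% × 500.0 = 79.35 kg
  CaO: 16.86% × 500.0 = 84.30 kg
  TiO2: 23.37% × 500.0 = 116.8 kg
  SiO2: 30.02% × 500.0 = 150.1 kg
A balance pass over the oxides, using the reported weights, against the basis in use (target by target, the sums agree exact up to rounding of places):
  MgO: 38.73·0.9852 + 97.62·0.3206 = 69.45 kg (target 69.45 kg)
  ZnO: 79.51·0.9980 = 79.35 kg (target 79.35 kg)
  CaO: 173.5·0.4860 = 84.32 kg (target 84.30 kg)
  TiO2: 118.0·0.9901 = 116.8 kg (target 116.8 kg)
  SiO2: 173.5·0.5110 + 97.62·0.6296 = 150.1 kg (target 150.1 kg)
Glass-mass sanity pass: net batch after ignition = 500.1 kg (the Σ of target masses is 500.1 kg; basis as stated: 500.0 kg — a pure rounding effect).
Whole-batch sum: Σ batch = 507.4 kg; the LOI term Σ batch·LOI equals 7.282 kg; the yield ratio, glass ÷ batch: 98.56%.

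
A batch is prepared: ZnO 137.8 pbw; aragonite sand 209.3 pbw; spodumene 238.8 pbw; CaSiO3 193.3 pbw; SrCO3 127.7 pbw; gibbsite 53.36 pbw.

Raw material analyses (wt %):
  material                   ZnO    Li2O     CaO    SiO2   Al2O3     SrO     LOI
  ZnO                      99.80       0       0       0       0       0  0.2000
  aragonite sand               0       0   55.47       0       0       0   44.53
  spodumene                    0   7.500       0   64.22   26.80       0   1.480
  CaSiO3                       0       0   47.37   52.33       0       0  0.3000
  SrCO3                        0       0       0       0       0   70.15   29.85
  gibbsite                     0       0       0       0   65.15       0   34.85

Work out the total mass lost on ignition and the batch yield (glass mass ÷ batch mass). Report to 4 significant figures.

Rounding to 4 significant figures applies to each in-between result as displayed. Every computation maintains exact precision in every operation; each reported number includes exactly one rounding. Derived quantities (the six compositions, glass mass, the totals, ignition loss, yield) are carried from the weighed amounts per 806.0 pbw of glass at full precision as quoted within either problem or answer.
Per-material ignition loss:
  ZnO: 137.8 × 0.002000 = 0.2756 pbw
  aragonite sand: 209.3 × 0.4453 = 93.20 pbw
  spodumene: 238.8 × 0.01480 = 3.534 pbw
  CaSiO3: 193.3 × 0.003000 = 0.5799 pbw
  SrCO3: 127.7 × 0.2985 = 38.12 pbw
  gibbsite: 53.36 × 0.3485 = 18.60 pbw
Total LOI = 154.3 pbw
Glass = batch − LOI = 960.3 − 154.3 = 806.0 pbw

LOI loss = 154.3 pbw; glass = 806.0 pbw; yield = 83.93%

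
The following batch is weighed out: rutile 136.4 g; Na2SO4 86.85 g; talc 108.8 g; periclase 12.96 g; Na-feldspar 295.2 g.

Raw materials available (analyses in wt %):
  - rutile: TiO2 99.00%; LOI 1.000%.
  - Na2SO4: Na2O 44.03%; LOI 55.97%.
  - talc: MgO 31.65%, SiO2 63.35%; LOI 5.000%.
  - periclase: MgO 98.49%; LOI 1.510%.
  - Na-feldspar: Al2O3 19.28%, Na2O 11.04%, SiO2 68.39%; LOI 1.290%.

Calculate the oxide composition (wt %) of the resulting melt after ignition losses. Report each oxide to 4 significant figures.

The whole derivation keeps full float precision at every stage. Intermediates are displayed rounded off to 4 significant figures as written. Each reported value sees exactly one rounding; derived quantities, including yield, five oxide percentages, totals, ignition loss, glass mass, are computed starting from the weights per 580.8 g of glass in full float precision, as quoted within either problem or answer.
What the batch supplies per oxide:
  MgO: 108.8·0.3165 + 12.96·0.9849 = 47.20 g
  TiO2: 136.4·0.9900 = 135.0 g
  Al2O3: 295.2·0.1928 = 56.91 g
  Na2O: 86.85·0.4403 + 295.2·0.1104 = 70.83 g
  SiO2: 108.8·0.6335 + 295.2·0.6839 = 270.8 g
LOI: 136.4·0.01000 + 86.85·0.5597 + 108.8·0.05000 + 12.96·0.01510 + 295.2·0.01290 = 59.42 g
batch − LOI leaves glass = 640.2 − 59.42 = 580.8 g (consistent with Σ oxide mass)
each oxide over glass, ×100, is wt %

Glass mass = 580.8 g (batch 640.2 − LOI 59.42).
Composition: MgO 8.127%, TiO2 23.25%, Al2O3 9.799%, Na2O 12.20%, SiO2 46.63%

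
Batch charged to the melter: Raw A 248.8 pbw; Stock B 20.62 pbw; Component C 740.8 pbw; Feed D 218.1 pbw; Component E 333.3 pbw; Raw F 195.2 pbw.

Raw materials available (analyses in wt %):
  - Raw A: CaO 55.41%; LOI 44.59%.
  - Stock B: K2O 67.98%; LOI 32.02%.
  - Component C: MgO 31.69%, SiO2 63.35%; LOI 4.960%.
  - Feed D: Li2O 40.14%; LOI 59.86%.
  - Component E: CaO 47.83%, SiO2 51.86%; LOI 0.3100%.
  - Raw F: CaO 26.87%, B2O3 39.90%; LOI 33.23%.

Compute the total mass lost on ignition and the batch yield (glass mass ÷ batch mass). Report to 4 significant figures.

LOI loss = 350.7 pbw; glass = 1406 pbw; yield = 80.04%

In-progress results appear, with 4-significant-digit rounding, between the steps; every computation maintains full float precision in every operation — every reported figure is rounded only once; all derived quantities are re-derived at full precision (yield, the totals, net glass mass, six oxide percentages, LOI) from the batch weights for 1406 pbw of glass, exactly as printed in question or answer.
Per-material ignition loss:
  Raw A: 248.8 × 0.4459 = 110.9 pbw
  Stock B: 20.62 × 0.3202 = 6.603 pbw
  Component C: 740.8 × 0.04960 = 36.74 pbw
  Feed D: 218.1 × 0.5986 = 130.6 pbw
  Component E: 333.3 × 0.003100 = 1.033 pbw
  Raw F: 195.2 × 0.3323 = 64.86 pbw
Total LOI = 350.7 pbw
Glass = batch − LOI = 1757 − 350.7 = 1406 pbw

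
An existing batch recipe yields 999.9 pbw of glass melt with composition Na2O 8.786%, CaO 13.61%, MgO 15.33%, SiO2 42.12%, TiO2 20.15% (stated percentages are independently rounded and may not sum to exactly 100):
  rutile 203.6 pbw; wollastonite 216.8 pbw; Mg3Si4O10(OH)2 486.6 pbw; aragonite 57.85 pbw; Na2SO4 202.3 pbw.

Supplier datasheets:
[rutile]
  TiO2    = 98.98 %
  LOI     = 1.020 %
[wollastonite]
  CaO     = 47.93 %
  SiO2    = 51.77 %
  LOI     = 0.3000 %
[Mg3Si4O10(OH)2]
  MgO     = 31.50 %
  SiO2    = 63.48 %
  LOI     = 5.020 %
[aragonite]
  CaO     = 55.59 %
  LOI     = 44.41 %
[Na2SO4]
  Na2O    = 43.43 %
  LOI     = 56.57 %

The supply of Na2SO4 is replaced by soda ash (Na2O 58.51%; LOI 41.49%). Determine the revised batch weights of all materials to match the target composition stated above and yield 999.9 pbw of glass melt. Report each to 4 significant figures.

Each numeric step carries full float precision from first step to last. Intermediates appear, with 4-significant-digit rounding, in the printout. Exactly one rounding goes into each reported number. All derived quantities (net glass mass, yield, totals, the five compositions, ignition loss) are re-derived starting from the weights for 999.9 pbw of glass at full float precision precisely as stated by question or answer.
Target oxide masses per 999.9 pbw glass melt:
  Na2O: 8.786% × 999.9 = 87.85 pbw
  CaO: 13.61% × 999.9 = 136.1 pbw
  MgO: 15.33% × 999.9 = 153.3 pbw
  SiO2: 42.12% × 999.9 = 421.2 pbw
  TiO2: 20.15% × 999.9 = 201.5 pbw
Oxide-by-oxide audit applying the batch weights above, at the basis given (delivered sums recover each target modulo rounding of the values):
  Na2O: 150.1·0.5851 = 87.82 pbw (target 87.85 pbw)
  CaO: 216.8·0.4793 + 57.85·0.5559 = 136.1 pbw (target 136.1 pbw)
  MgO: 486.6·0.3150 = 153.3 pbw (target 153.3 pbw)
  SiO2: 216.8·0.5177 + 486.6·0.6348 = 421.1 pbw (target 421.2 pbw)
  TiO2: 203.6·0.9898 = 201.5 pbw (target 201.5 pbw)
Glass mass check: batch total minus LOI = 999.8 pbw (oxide target masses add up to 999.9 pbw; with the basis standing at 999.9 pbw — gaps are rounding artifacts).
Summing the batch: Σ batch = 1115 pbw; LOI loss = Σ batch·LOI = 115.1 pbw; yield = glass ÷ total batch = 89.67%.

Revised batch per 999.9 pbw glass melt:
  rutile: 203.6 pbw
  wollastonite: 216.8 pbw
  Mg3Si4O10(OH)2: 486.6 pbw
  aragonite: 57.85 pbw
  soda ash: 150.1 pbw
Total batch = 1115 pbw; LOI loss = 115.1 pbw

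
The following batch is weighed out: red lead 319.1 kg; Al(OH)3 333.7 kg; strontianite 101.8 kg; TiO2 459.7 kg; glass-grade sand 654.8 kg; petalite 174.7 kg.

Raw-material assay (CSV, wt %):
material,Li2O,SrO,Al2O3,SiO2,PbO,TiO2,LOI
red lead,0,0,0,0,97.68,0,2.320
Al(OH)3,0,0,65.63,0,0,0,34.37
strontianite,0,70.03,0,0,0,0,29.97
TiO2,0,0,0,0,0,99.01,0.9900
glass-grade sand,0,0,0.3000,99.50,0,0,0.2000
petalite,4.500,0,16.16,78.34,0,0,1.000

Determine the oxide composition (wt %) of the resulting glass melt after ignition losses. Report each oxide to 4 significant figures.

Each numeric step maintains exact precision at every stage — values along the way appear rounded to four significant figures in the printout — a single rounding produces each reported value — all derived quantities are re-derived in full float precision (glass mass, yield, the six compositions, LOI, totals) from the batch weights per 1884 kg of glass, as given in the problem or the answer.
Mass of each oxide from the mix:
  Li2O: 174.7·0.04500 = 7.861 kg
  SrO: 101.8·0.7003 = 71.29 kg
  Al2O3: 333.7·0.6563 + 654.8·0.003000 + 174.7·0.1616 = 249.2 kg
  SiO2: 654.8·0.9950 + 174.7·0.7834 = 788.4 kg
  PbO: 319.1·0.9768 = 311.7 kg
  TiO2: 459.7·0.9901 = 455.1 kg
LOI: 319.1·0.02320 + 333.7·0.3437 + 101.8·0.2997 + 459.7·0.009900 + 654.8·0.002000 + 174.7·0.01000 = 160.2 kg
Glass mass = batch − LOI = 2044 − 160.2 = 1884 kg (= Σ oxide masses)
each wt % is 100 × oxide ÷ glass

Glass mass = 1884 kg (batch 2044 − LOI 160.2).
Composition: Li2O 0.4174%, SrO 3.785%, Al2O3 13.23%, SiO2 41.86%, PbO 16.55%, TiO2 24.16%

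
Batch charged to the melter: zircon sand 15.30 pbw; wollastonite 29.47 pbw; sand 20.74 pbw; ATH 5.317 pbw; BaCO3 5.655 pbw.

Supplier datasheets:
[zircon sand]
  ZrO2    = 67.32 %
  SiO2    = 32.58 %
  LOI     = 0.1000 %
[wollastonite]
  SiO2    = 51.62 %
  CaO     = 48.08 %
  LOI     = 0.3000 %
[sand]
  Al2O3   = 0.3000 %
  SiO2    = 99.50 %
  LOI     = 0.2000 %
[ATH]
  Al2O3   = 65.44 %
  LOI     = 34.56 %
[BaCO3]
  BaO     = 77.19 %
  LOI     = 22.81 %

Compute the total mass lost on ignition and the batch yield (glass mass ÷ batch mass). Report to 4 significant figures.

Mid-chain values are shown (rounded to 4 significant digits) across the worked steps. Each numeric step carries full precision through the solve — each reported number takes exactly one rounding. The derived quantities are computed in exact precision (five oxide percentages, totals, ignition loss, the yield, net glass mass) from the batch weights on 73.21 pbw of glass precisely as stated by either problem or answer.
Loss on ignition, line by line:
  zircon sand: 15.30 × 0.001000 = 0.01530 pbw
  wollastonite: 29.47 × 0.003000 = 0.08841 pbw
  sand: 20.74 × 0.002000 = 0.04148 pbw
  ATH: 5.317 × 0.3456 = 1.838 pbw
  BaCO3: 5.655 × 0.2281 = 1.290 pbw
Total LOI = 3.273 pbw
Glass = batch − LOI = 76.48 − 3.273 = 73.21 pbw

LOI loss = 3.273 pbw; glass = 73.21 pbw; yield = 95.72%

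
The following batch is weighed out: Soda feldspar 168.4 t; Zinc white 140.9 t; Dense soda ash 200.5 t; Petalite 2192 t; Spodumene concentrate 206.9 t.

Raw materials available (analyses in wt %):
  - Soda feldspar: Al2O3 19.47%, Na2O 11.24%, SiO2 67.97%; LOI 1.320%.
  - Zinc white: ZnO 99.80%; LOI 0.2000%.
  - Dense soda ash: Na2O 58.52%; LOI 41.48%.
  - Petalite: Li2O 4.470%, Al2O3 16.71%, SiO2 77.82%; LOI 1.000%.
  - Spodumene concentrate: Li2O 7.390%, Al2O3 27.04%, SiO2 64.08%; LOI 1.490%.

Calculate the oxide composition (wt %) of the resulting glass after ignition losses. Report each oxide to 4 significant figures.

Glass mass = 2798 t (batch 2909 − LOI 110.7).
Composition: ZnO 5.026%, Li2O 4.048%, Al2O3 16.26%, Na2O 4.870%, SiO2 69.79%

The working math holds exact precision from start to finish; values along the way are displayed (rounded to 4 significant figures) at each printed step — every reported number is rounded once only — derived quantities (five oxide percentages, net glass mass, the yield, totals, ignition loss) are recomputed from the weighed amounts per 2798 t of glass in full precision as given in problem or answer.
Oxide-by-oxide delivered mass:
  ZnO: 140.9·0.9980 = 140.6 t
  Li2O: 2192·0.04470 + 206.9·0.07390 = 113.3 t
  Al2O3: 168.4·0.1947 + 2192·0.1671 + 206.9·0.2704 = 455.0 t
  Na2O: 168.4·0.1124 + 200.5·0.5852 = 136.3 t
  SiO2: 168.4·0.6797 + 2192·0.7782 + 206.9·0.6408 = 1953 t
LOI: 168.4·0.01320 + 140.9·0.002000 + 200.5·0.4148 + 2192·0.01000 + 206.9·0.01490 = 110.7 t
The glass mass, total less LOI, = 2909 − 110.7 = 2798 t (= the summed oxide contributions)
wt %: oxide over glass, times 100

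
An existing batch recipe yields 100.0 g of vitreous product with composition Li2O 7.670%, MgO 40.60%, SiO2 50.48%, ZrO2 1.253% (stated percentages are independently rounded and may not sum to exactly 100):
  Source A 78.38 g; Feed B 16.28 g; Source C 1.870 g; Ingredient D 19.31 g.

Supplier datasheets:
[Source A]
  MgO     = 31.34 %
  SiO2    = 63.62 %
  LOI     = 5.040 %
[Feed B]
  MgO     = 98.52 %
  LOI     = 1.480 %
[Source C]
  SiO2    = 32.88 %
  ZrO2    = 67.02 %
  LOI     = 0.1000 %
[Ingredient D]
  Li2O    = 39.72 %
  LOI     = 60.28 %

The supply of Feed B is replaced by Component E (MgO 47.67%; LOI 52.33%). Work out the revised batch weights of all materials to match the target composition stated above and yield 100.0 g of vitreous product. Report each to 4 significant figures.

All internal work runs at full precision at all times; values along the way are printed, rounded to four significant digits, at each printed step. Exactly one rounding goes into each reported result; the derived quantities are rebuilt in full float precision (totals, yield, the four compositions, net glass mass, LOI) using the weight values per 100.0 g of glass as they appear in either problem or answer.
The oxide mass targets at 100.0 g vitreous product:
  Li2O: 7.670% × 100.0 = 7.670 g
  MgO: 40.60% × 100.0 = 40.60 g
  SiO2: 50.48% × 100.0 = 50.48 g
  ZrO2: 1.253% × 100.0 = 1.253 g
Balance tally, oxide-wise, given the weights on record, versus the basis set out (oxide sums agree with the targets once rounding is allowed for):
  Li2O: 19.31·0.3972 = 7.670 g (target 7.670 g)
  MgO: 78.38·0.3134 + 33.64·0.4767 = 40.60 g (target 40.60 g)
  SiO2: 78.38·0.6362 + 1.870·0.3288 = 50.48 g (target 50.48 g)
  ZrO2: 1.870·0.6702 = 1.253 g (target 1.253 g)
Mass balance on the glass: whole batch net of LOI = 100.0 g (per-oxide target masses sum to 100.0 g; against the stated basis, 100.0 g — gaps are rounding artifacts).
Adding the batch up: Σ batch = 133.2 g; ignition loss, Σ(batch × LOI) = 33.20 g; yield: glass divided by total = 75.08%.

Revised batch per 100.0 g vitreous product:
  Source A: 78.38 g
  Component E: 33.64 g
  Source C: 1.870 g
  Ingredient D: 19.31 g
Total batch = 133.2 g; LOI loss = 33.20 g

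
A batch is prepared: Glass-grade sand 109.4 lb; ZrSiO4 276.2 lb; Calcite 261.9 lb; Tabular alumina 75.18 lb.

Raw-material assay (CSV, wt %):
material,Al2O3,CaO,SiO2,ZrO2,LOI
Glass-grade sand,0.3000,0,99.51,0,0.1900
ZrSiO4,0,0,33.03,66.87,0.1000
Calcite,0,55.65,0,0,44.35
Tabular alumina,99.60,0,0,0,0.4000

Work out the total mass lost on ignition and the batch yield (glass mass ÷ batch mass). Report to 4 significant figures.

Full precision is carried from first step to last. Mid-chain values are displayed rounded off to 4 significant figures on the page. A single rounding yields each reported number; all derived quantities are carried in exact precision (yield, the four compositions, the totals, LOI, net glass mass) starting from the weights on 605.7 lb of glass as given in the problem or answer text.
Loss on ignition, line by line:
  Glass-grade sand: 109.4 × 0.001900 = 0.2079 lb
  ZrSiO4: 276.2 × 0.001000 = 0.2762 lb
  Calcite: 261.9 × 0.4435 = 116.2 lb
  Tabular alumina: 75.18 × 0.004000 = 0.3007 lb
Total LOI = 116.9 lb
Glass = batch − LOI = 722.7 − 116.9 = 605.7 lb

LOI loss = 116.9 lb; glass = 605.7 lb; yield = 83.82%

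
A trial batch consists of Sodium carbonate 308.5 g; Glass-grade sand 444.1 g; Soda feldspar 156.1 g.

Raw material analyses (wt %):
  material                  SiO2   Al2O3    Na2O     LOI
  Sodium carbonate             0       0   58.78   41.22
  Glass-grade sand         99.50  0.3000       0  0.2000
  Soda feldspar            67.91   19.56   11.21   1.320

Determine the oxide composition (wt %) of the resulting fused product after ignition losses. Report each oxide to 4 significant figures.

The whole derivation holds exact precision at each step. Intermediates appear, rounded to four significant digits, within the worked lines; every reported value sees exactly one rounding — all derived quantities, which include totals, the yield, ignition loss, net glass mass, the three compositions, are re-derived in full precision, exactly as shown in question or answer, from the batch weights at 778.6 g of glass.
Oxide masses out of the charge:
  SiO2: 444.1·0.9950 + 156.1·0.6791 = 547.9 g
  Al2O3: 444.1·0.003000 + 156.1·0.1956 = 31.87 g
  Na2O: 308.5·0.5878 + 156.1·0.1121 = 198.8 g
LOI: 308.5·0.4122 + 444.1·0.002000 + 156.1·0.01320 = 130.1 g
The glass mass, total less LOI, = 908.7 − 130.1 = 778.6 g (matching Σ of the oxides)
each oxide over glass, ×100, is wt %

Glass mass = 778.6 g (batch 908.7 − LOI 130.1).
Composition: SiO2 70.37%, Al2O3 4.093%, Na2O 25.54%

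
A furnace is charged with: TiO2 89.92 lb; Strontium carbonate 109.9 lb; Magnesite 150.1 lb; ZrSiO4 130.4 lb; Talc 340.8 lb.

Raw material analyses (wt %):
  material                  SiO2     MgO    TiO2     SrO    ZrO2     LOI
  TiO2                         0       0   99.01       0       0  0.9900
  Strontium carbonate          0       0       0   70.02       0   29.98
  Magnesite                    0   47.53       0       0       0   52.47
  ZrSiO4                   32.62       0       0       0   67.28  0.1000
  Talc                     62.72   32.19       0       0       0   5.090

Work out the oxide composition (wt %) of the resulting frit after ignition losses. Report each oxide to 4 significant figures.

Working values appear rounded to four significant digits across the worked steps. All arithmetic keeps exact precision all the way through; a single rounding yields every reported value; the derived quantities are recomputed from the batch weights for 691.0 lb of glass at exact precision (the yield, glass mass, five oxide percentages, totals, ignition loss) exactly as shown in problem or answer.
What the batch supplies per oxide:
  SiO2: 130.4·0.3262 + 340.8·0.6272 = 256.3 lb
  MgO: 150.1·0.4753 + 340.8·0.3219 = 181.0 lb
  TiO2: 89.92·0.9901 = 89.03 lb
  SrO: 109.9·0.7002 = 76.95 lb
  ZrO2: 130.4·0.6728 = 87.73 lb
LOI: 89.92·0.009900 + 109.9·0.2998 + 150.1·0.5247 + 130.4·0.001000 + 340.8·0.05090 = 130.1 lb
Resulting glass, batch − LOI: 821.1 − 130.1 = 691.0 lb (matching Σ of the oxides)
each wt % is 100 × oxide ÷ glass

Glass mass = 691.0 lb (batch 821.1 − LOI 130.1).
Composition: SiO2 37.09%, MgO 26.20%, TiO2 12.88%, SrO 11.14%, ZrO2 12.70%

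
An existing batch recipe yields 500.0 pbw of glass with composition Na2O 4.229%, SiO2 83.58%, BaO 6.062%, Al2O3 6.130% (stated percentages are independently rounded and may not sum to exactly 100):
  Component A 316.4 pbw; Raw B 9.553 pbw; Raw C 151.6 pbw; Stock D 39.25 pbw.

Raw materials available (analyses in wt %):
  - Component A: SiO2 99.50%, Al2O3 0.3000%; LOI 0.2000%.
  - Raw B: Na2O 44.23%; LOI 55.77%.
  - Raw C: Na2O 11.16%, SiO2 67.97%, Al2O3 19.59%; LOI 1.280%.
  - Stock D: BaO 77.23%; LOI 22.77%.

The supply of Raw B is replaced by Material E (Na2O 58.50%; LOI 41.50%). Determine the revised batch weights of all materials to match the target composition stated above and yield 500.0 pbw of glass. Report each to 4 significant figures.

Every computation carries full float precision at every stage — mid-chain values are displayed rounded to four significant digits as written; each reported figure is rounded exactly once; derived quantities (the four compositions, the yield, LOI, the totals, net glass mass) are rebuilt in full precision starting from the weights at 500.0 pbw of glass, as written in question or answer.
Oxide mass targets, per 500.0 pbw glass:
  Na2O: 4.229% × 500.0 = 21.14 pbw
  SiO2: 83.58% × 500.0 = 417.9 pbw
  BaO: 6.062% × 500.0 = 30.31 pbw
  Al2O3: 6.130% × 500.0 = 30.65 pbw
Per-oxide balance check working from each reported weight, at the basis given (target by target, the sums agree inside rounding margins):
  Na2O: 7.222·0.5850 + 151.6·0.1116 = 21.14 pbw (target 21.14 pbw)
  SiO2: 316.4·0.9950 + 151.6·0.6797 = 417.9 pbw (target 417.9 pbw)
  BaO: 39.25·0.7723 = 30.31 pbw (target 30.31 pbw)
  Al2O3: 316.4·0.003000 + 151.6·0.1959 = 30.65 pbw (target 30.65 pbw)
Glass-mass bookkeeping: batch Σ − ignition loss = 500.0 pbw (per-oxide target masses sum to 500.0 pbw; the stated basis being 500.0 pbw — rounding explains the deltas).
Summing the batch: Σ batch = 514.5 pbw; the LOI term Σ batch·LOI equals 14.51 pbw; glass ÷ batch gives a yield of 97.18%.

Revised batch per 500.0 pbw glass:
  Component A: 316.4 pbw
  Material E: 7.222 pbw
  Raw C: 151.6 pbw
  Stock D: 39.25 pbw
Total batch = 514.5 pbw; LOI loss = 14.51 pbw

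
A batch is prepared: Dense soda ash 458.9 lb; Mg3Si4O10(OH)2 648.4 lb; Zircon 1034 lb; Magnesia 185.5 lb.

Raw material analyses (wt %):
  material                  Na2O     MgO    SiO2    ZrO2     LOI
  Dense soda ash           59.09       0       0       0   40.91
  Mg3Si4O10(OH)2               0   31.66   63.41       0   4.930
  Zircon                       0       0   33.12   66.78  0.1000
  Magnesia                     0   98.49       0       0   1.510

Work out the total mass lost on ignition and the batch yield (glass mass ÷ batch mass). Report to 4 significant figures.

The intermediate values are shown, rounded to four significant figures, in the working; all internal work carries full float precision end to end. Exactly one rounding is applied to every reported number — the derived quantities, which include the totals, ignition loss, the yield, net glass mass, four oxide percentages, are computed at exact precision, as written in problem or answer, from the weighed amounts on 2103 lb of glass.
Ignition loss by material:
  Dense soda ash: 458.9 × 0.4091 = 187.7 lb
  Mg3Si4O10(OH)2: 648.4 × 0.04930 = 31.97 lb
  Zircon: 1034 × 0.001000 = 1.034 lb
  Magnesia: 185.5 × 0.01510 = 2.801 lb
Total LOI = 223.5 lb
Glass = batch − LOI = 2327 − 223.5 = 2103 lb

LOI loss = 223.5 lb; glass = 2103 lb; yield = 90.39%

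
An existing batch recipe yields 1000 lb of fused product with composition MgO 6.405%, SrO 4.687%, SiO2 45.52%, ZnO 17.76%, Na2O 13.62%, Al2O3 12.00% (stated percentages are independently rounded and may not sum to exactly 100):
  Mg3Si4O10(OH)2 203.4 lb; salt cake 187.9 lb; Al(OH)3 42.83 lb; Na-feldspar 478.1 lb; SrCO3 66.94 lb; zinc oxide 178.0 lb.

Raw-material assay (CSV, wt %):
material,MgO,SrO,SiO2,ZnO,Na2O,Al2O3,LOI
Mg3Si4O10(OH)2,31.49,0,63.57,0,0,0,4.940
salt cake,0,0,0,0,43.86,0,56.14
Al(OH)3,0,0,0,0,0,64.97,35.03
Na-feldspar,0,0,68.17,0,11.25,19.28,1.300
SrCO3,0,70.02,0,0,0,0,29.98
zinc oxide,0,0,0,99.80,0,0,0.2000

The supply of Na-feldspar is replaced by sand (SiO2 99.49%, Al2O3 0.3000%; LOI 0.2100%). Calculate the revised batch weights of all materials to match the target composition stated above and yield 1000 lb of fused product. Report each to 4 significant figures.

Revised batch per 1000 lb fused product:
  Mg3Si4O10(OH)2: 203.4 lb
  salt cake: 310.5 lb
  Al(OH)3: 183.2 lb
  sand: 327.6 lb
  SrCO3: 66.94 lb
  zinc oxide: 178.0 lb
Total batch = 1270 lb; LOI loss = 269.7 lb

All internal work keeps exact precision through every step; working values are shown with 4-significant-figure rounding on the page; every reported result is rounded only once; the derived quantities, including the six compositions, ignition loss, yield, the totals, glass mass, are computed starting from the weights per 1000 lb of glass in full float precision, as written in the question or the answer.
Oxide-by-oxide targets in 1000 lb fused product:
  MgO: 6.405% × 1000 = 64.05 lb
  SrO: 4.687% × 1000 = 46.87 lb
  SiO2: 45.52% × 1000 = 455.2 lb
  ZnO: 17.76% × 1000 = 177.6 lb
  Na2O: 13.62% × 1000 = 136.2 lb
  Al2O3: 12.00% × 1000 = 120.0 lb
Sums-versus-targets review applying the batch weights above, at the basis given (delivered sums recover each target exact up to rounding of places):
  MgO: 203.4·0.3149 = 64.05 lb (target 64.05 lb)
  SrO: 66.94·0.7002 = 46.87 lb (target 46.87 lb)
  SiO2: 203.4·0.6357 + 327.6·0.9949 = 455.2 lb (target 455.2 lb)
  ZnO: 178.0·0.9980 = 177.6 lb (target 177.6 lb)
  Na2O: 310.5·0.4386 = 136.2 lb (target 136.2 lb)
  Al2O3: 183.2·0.6497 + 327.6·0.003000 = 120.0 lb (target 120.0 lb)
Glass-mass bookkeeping: batch Σ − ignition loss = 1000 lb (oxide target masses add up to 999.9 lb; the stated basis being 1000 lb — gaps are rounding artifacts).
Total batch = Σ batch = 1270 lb; loss to ignition Σ batch·LOI = 269.7 lb; glass ÷ batch gives a yield of 78.76%.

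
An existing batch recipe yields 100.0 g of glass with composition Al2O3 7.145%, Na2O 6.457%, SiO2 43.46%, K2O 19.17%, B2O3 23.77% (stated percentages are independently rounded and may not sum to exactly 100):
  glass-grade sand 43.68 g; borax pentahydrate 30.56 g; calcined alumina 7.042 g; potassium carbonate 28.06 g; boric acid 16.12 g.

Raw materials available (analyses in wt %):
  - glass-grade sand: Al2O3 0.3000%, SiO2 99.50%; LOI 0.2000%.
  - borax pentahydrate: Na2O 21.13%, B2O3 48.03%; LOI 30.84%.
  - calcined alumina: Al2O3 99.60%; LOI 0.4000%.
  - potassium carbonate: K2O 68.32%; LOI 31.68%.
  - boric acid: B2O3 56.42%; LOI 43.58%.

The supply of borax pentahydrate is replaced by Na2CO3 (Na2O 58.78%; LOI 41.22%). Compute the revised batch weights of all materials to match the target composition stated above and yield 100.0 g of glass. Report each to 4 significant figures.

The working math maintains full float precision all the way through. Intermediates are printed rounded to four significant figures across the worked steps; every reported figure sees exactly one rounding; the derived quantities (totals, net glass mass, the yield, five oxide percentages, ignition loss) are computed starting from the weights for 100.0 g of glass in full precision as set out in the question or the answer.
Per-oxide target masses for 100.0 g glass:
  Al2O3: 7.145% × 100.0 = 7.145 g
  Na2O: 6.457% × 100.0 = 6.457 g
  SiO2: 43.46% × 100.0 = 43.46 g
  K2O: 19.17% × 100.0 = 19.17 g
  B2O3: 23.77% × 100.0 = 23.77 g
Oxide-by-oxide audit working from each reported weight, versus the basis set out (sum by sum, the targets are met inside rounding margins):
  Al2O3: 43.68·0.003000 + 7.042·0.9960 = 7.145 g (target 7.145 g)
  Na2O: 10.99·0.5878 = 6.460 g (target 6.457 g)
  SiO2: 43.68·0.9950 = 43.46 g (target 43.46 g)
  K2O: 28.06·0.6832 = 19.17 g (target 19.17 g)
  B2O3: 42.13·0.5642 = 23.77 g (target 23.77 g)
Glass-mass sanity pass: total batch − LOI = 100.0 g (the targets, summed, come to 100.0 g; versus the stated basis of 100.0 g — rounding explains the deltas).
Total batch = Σ batch = 131.9 g; ignition loss, Σ(batch × LOI) = 31.90 g; yield = glass ÷ total batch = 75.82%.

Revised batch per 100.0 g glass:
  glass-grade sand: 43.68 g
  Na2CO3: 10.99 g
  calcined alumina: 7.042 g
  potassium carbonate: 28.06 g
  boric acid: 42.13 g
Total batch = 131.9 g; LOI loss = 31.90 g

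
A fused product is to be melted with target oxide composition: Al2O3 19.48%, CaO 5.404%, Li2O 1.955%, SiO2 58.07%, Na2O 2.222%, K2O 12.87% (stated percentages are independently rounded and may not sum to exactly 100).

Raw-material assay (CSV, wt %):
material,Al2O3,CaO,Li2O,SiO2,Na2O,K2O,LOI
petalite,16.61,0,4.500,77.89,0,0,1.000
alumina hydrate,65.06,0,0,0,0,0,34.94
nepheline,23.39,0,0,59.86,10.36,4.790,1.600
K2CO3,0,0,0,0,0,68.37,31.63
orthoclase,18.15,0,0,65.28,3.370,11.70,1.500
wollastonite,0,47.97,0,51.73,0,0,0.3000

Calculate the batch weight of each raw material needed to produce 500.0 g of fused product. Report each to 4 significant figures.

The whole derivation keeps full precision through the solve; the intermediate values are displayed with 4-significant-figure rounding across the worked steps — every reported result sees exactly one rounding. The derived quantities are carried from the batch weights per 500.0 g of glass in exact precision (LOI, glass mass, six oxide percentages, the yield, totals), exactly as shown in the question or the answer.
Target masses of each oxide per 500.0 g fused product:
  Al2O3: 19.48% × 500.0 = 97.40 g
  CaO: 5.404% × 500.0 = 27.02 g
  Li2O: 1.955% × 500.0 = 9.775 g
  SiO2: 58.07% × 500.0 = 290.4 g
  Na2O: 2.222% × 500.0 = 11.11 g
  K2O: 12.87% × 500.0 = 64.35 g
A balance pass over the oxides, with the batch weights as given, relative to the basis at hand (delivered sums recover each target within answer rounding):
  Al2O3: 217.2·0.1661 + 45.85·0.6506 + 87.48·0.2339 + 60.74·0.1815 = 97.39 g (target 97.40 g)
  CaO: 56.33·0.4797 = 27.02 g (target 27.02 g)
  Li2O: 217.2·0.04500 = 9.774 g (target 9.775 g)
  SiO2: 217.2·0.7789 + 87.48·0.5986 + 60.74·0.6528 + 56.33·0.5173 = 290.3 g (target 290.4 g)
  Na2O: 87.48·0.1036 + 60.74·0.03370 = 11.11 g (target 11.11 g)
  K2O: 87.48·0.04790 + 77.60·0.6837 + 60.74·0.1170 = 64.35 g (target 64.35 g)
Consistency of the glass mass: net batch after ignition = 500.0 g (oxide target masses add up to 500.0 g; stated basis 500.0 g — a pure rounding effect).
Batch total: Σ batch = 545.2 g; loss to ignition Σ batch·LOI = 45.22 g; glass ÷ batch gives a yield of 91.71%.

Batch per 500.0 g fused product:
  petalite: 217.2 g
  alumina hydrate: 45.85 g
  nepheline: 87.48 g
  K2CO3: 77.60 g
  orthoclase: 60.74 g
  wollastonite: 56.33 g
Total batch = 545.2 g; LOI loss = 45.22 g; yield = 91.71%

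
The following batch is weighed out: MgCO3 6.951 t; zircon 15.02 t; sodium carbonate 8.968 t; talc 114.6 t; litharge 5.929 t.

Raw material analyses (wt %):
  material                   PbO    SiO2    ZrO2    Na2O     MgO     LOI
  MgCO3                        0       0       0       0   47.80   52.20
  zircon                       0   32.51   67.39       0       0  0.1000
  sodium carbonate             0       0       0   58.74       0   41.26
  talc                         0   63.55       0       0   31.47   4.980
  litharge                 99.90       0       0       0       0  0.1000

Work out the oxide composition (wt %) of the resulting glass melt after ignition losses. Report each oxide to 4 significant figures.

Glass mass = 138.4 t (batch 151.5 − LOI 13.06).
Composition: PbO 4.279%, SiO2 56.15%, ZrO2 7.313%, Na2O 3.806%, MgO 28.46%

Values along the way are shown rounded off to 4 significant digits as written — the whole derivation maintains exact precision at every stage — exactly one rounding lands on each reported number. Derived quantities, including yield, net glass mass, the totals, five oxide percentages, LOI, are re-derived using the weight values per 138.4 t of glass at exact precision precisely as stated by the question or the answer.
What the batch supplies per oxide:
  PbO: 5.929·0.9990 = 5.923 t
  SiO2: 15.02·0.3251 + 114.6·0.6355 = 77.71 t
  ZrO2: 15.02·0.6739 = 10.12 t
  Na2O: 8.968·0.5874 = 5.268 t
  MgO: 6.951·0.4780 + 114.6·0.3147 = 39.39 t
LOI: 6.951·0.5220 + 15.02·0.001000 + 8.968·0.4126 + 114.6·0.04980 + 5.929·0.001000 = 13.06 t
Resulting glass, batch − LOI: 151.5 − 13.06 = 138.4 t (consistent with Σ oxide mass)
wt %: oxide over glass, times 100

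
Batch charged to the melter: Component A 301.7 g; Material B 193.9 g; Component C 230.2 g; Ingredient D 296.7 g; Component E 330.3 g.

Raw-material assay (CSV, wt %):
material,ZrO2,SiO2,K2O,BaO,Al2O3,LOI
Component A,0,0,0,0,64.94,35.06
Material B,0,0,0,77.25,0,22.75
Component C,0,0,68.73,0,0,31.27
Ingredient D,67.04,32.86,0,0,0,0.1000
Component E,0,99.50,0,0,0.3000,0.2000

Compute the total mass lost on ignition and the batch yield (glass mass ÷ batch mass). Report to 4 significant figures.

LOI loss = 222.8 g; glass = 1130 g; yield = 83.53%

Mid-chain values are printed, with 4-significant-digit rounding, alongside each step; each numeric step holds full precision throughout. Every reported value takes a single rounding — all derived quantities, including ignition loss, the five compositions, yield, totals, glass mass, are recomputed starting from the weights at 1130 g of glass at full precision as given in the question or the answer.
LOI of each material in turn:
  Component A: 301.7 × 0.3506 = 105.8 g
  Material B: 193.9 × 0.2275 = 44.11 g
  Component C: 230.2 × 0.3127 = 71.98 g
  Ingredient D: 296.7 × 0.001000 = 0.2967 g
  Component E: 330.3 × 0.002000 = 0.6606 g
Total LOI = 222.8 g
Glass = batch − LOI = 1353 − 222.8 = 1130 g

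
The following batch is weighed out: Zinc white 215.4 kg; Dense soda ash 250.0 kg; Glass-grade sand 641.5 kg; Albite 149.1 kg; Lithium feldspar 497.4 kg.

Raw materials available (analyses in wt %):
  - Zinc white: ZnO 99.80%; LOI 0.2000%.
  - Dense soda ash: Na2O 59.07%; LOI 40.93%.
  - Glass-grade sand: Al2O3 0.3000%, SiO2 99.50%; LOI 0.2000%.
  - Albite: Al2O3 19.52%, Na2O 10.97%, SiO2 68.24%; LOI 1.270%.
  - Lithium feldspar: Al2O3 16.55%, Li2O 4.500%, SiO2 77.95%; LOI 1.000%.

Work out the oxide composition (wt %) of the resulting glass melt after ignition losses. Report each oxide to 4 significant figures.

The intermediate values are rounded to four significant digits wherever printed; all arithmetic maintains full float precision through the solve. Each reported value takes just one rounding. Derived quantities are carried starting from the weights on 1642 kg of glass at full precision (the yield, five oxide percentages, LOI, totals, net glass mass), as written in the problem or answer text.
Oxide masses out of the charge:
  Al2O3: 641.5·0.003000 + 149.1·0.1952 + 497.4·0.1655 = 113.3 kg
  Na2O: 250.0·0.5907 + 149.1·0.1097 = 164.0 kg
  ZnO: 215.4·0.9980 = 215.0 kg
  Li2O: 497.4·0.04500 = 22.38 kg
  SiO2: 641.5·0.9950 + 149.1·0.6824 + 497.4·0.7795 = 1128 kg
LOI: 215.4·0.002000 + 250.0·0.4093 + 641.5·0.002000 + 149.1·0.01270 + 497.4·0.01000 = 110.9 kg
batch − LOI leaves glass = 1753 − 110.9 = 1642 kg (matching Σ of the oxides)
wt % = oxide mass / glass mass × 100

Glass mass = 1642 kg (batch 1753 − LOI 110.9).
Composition: Al2O3 6.901%, Na2O 9.987%, ZnO 13.09%, Li2O 1.363%, SiO2 68.66%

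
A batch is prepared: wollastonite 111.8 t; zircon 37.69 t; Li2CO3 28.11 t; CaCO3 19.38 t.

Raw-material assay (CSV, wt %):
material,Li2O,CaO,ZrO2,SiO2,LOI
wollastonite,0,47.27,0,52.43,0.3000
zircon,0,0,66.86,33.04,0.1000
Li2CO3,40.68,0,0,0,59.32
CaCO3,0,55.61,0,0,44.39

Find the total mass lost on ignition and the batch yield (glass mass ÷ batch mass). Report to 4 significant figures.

The whole derivation keeps exact precision at all times. Values along the way are displayed rounded to 4 significant digits when written out; each reported number is rounded exactly once. The derived quantities are rebuilt starting from the weights on 171.3 t of glass in full precision (LOI, the yield, four oxide percentages, net glass mass, totals) exactly as printed in the problem or the answer.
Ignition loss by material:
  wollastonite: 111.8 × 0.003000 = 0.3354 t
  zircon: 37.69 × 0.001000 = 0.03769 t
  Li2CO3: 28.11 × 0.5932 = 16.67 t
  CaCO3: 19.38 × 0.4439 = 8.603 t
Total LOI = 25.65 t
Glass = batch − LOI = 197.0 − 25.65 = 171.3 t

LOI loss = 25.65 t; glass = 171.3 t; yield = 86.98%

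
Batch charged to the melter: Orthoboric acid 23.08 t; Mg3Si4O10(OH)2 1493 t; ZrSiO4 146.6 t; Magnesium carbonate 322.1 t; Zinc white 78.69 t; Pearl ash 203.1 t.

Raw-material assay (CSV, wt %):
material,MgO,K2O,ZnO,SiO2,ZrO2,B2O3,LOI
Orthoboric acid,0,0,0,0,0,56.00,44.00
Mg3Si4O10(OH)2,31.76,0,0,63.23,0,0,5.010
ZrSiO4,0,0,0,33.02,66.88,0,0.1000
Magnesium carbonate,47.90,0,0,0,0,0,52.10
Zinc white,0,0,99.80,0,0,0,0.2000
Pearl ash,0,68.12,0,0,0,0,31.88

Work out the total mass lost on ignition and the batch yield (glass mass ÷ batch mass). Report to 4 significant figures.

Every computation holds exact precision from first step to last — intermediates are printed (rounded to four significant figures) within the worked lines; every reported figure takes a single rounding; all derived quantities, which include the six compositions, net glass mass, LOI, totals, yield, are carried in full float precision, as set out in the problem or answer text, from the weighed amounts for 1949 t of glass.
Each material's LOI contribution:
  Orthoboric acid: 23.08 × 0.4400 = 10.16 t
  Mg3Si4O10(OH)2: 1493 × 0.05010 = 74.80 t
  ZrSiO4: 146.6 × 0.001000 = 0.1466 t
  Magnesium carbonate: 322.1 × 0.5210 = 167.8 t
  Zinc white: 78.69 × 0.002000 = 0.1574 t
  Pearl ash: 203.1 × 0.3188 = 64.75 t
Total LOI = 317.8 t
Glass = batch − LOI = 2267 − 317.8 = 1949 t

LOI loss = 317.8 t; glass = 1949 t; yield = 85.98%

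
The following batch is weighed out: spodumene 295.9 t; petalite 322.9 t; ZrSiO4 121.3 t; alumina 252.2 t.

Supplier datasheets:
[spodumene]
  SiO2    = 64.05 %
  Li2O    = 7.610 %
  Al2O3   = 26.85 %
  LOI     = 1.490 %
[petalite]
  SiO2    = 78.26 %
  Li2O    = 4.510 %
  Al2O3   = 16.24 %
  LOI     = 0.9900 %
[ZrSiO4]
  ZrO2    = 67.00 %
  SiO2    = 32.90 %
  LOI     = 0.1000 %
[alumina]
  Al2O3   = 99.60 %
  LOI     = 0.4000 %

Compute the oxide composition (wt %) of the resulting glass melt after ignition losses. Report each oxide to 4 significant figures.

Working values are printed rounded off to 4 significant figures in the working; the working math keeps full float precision through the solve; each reported figure sees exactly one rounding — all derived quantities, which include four oxide percentages, LOI, net glass mass, the totals, the yield, are re-derived at full precision, exactly as shown in question or answer, starting from the weights for 983.6 t of glass.
Oxide masses out of the charge:
  ZrO2: 121.3·0.6700 = 81.27 t
  SiO2: 295.9·0.6405 + 322.9·0.7826 + 121.3·0.3290 = 482.1 t
  Li2O: 295.9·0.07610 + 322.9·0.04510 = 37.08 t
  Al2O3: 295.9·0.2685 + 322.9·0.1624 + 252.2·0.9960 = 383.1 t
LOI: 295.9·0.01490 + 322.9·0.009900 + 121.3·0.001000 + 252.2·0.004000 = 8.736 t
Glass = total batch minus LOI = 992.3 − 8.736 = 983.6 t (the oxide masses sum to this)
each oxide over glass, ×100, is wt %

Glass mass = 983.6 t (batch 992.3 − LOI 8.736).
Composition: ZrO2 8.263%, SiO2 49.02%, Li2O 3.770%, Al2O3 38.95%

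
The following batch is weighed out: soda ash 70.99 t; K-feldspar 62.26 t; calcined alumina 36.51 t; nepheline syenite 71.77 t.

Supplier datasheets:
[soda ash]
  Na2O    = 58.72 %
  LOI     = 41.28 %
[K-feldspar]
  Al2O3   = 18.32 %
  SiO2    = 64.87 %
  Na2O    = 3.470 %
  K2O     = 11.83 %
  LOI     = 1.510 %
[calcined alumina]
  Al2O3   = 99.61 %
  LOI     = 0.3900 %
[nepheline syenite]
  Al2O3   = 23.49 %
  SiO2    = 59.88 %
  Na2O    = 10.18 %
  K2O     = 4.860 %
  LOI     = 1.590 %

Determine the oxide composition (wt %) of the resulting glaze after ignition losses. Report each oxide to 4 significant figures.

Glass mass = 210.0 t (batch 241.5 − LOI 31.53).
Composition: Al2O3 30.78%, SiO2 39.70%, Na2O 24.36%, K2O 5.168%

Mid-chain values are printed rounded to four significant figures; all internal work carries full float precision at every stage — each reported value includes exactly one rounding — derived quantities are computed at full precision (LOI, four oxide percentages, totals, yield, net glass mass) from the batch weights for 210.0 t of glass, precisely as stated by either problem or answer.
Oxide-by-oxide delivered mass:
  Al2O3: 62.26·0.1832 + 36.51·0.9961 + 71.77·0.2349 = 64.63 t
  SiO2: 62.26·0.6487 + 71.77·0.5988 = 83.36 t
  Na2O: 70.99·0.5872 + 62.26·0.03470 + 71.77·0.1018 = 51.15 t
  K2O: 62.26·0.1183 + 71.77·0.04860 = 10.85 t
LOI: 70.99·0.4128 + 62.26·0.01510 + 36.51·0.003900 + 71.77·0.01590 = 31.53 t
Net of LOI, the glass mass = 241.5 − 31.53 = 210.0 t (matching Σ of the oxides)
each wt % is 100 × oxide ÷ glass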